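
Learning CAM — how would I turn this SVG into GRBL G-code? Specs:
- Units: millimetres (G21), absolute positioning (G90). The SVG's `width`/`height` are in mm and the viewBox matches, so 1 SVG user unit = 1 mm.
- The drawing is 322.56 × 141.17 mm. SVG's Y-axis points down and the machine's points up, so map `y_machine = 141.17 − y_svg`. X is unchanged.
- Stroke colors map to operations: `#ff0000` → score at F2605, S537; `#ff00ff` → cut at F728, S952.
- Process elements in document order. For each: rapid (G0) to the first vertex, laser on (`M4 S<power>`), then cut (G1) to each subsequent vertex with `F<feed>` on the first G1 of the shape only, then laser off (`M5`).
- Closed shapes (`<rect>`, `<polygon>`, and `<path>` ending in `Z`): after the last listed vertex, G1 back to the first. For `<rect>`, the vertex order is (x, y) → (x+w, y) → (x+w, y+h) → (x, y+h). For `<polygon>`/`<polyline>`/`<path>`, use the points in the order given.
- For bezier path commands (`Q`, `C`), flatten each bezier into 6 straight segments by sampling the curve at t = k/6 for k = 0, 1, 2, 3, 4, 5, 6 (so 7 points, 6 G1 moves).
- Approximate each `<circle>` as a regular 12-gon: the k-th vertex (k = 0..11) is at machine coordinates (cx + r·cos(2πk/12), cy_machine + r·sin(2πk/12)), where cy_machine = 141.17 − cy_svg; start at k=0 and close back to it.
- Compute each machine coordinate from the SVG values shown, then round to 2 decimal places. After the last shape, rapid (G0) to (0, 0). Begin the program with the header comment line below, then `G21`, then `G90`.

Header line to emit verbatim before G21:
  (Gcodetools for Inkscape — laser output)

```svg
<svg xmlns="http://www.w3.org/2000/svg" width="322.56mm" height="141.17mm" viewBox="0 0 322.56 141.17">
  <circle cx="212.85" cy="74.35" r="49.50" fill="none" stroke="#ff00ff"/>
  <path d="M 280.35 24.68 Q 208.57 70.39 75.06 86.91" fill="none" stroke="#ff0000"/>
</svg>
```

(Gcodetools for Inkscape — laser output)
G21
G90
G0 X262.35 Y66.82
M4 S952
G1 X255.72 Y91.57 F728
G1 X237.60 Y109.69
G1 X212.85 Y116.32
G1 X188.10 Y109.69
G1 X169.98 Y91.57
G1 X163.35 Y66.82
G1 X169.98 Y42.07
G1 X188.10 Y23.95
G1 X212.85 Y17.32
G1 X237.60 Y23.95
G1 X255.72 Y42.07
G1 X262.35 Y66.82
M5
G0 X280.35 Y116.49
M4 S537
G1 X254.71 Y102.06 F2605
G1 X225.64 Y89.26
G1 X193.14 Y78.08
G1 X157.21 Y68.52
G1 X117.85 Y60.58
G1 X75.06 Y54.26
M5
G0 X0.00 Y0.00

viewBox `0 0 322.56 141.17` with mm width/height → 1 unit = 1 mm. Flip: y_m = 141.17 − y_svg.

**Shape 1** — `<circle>` circle, stroke `#ff00ff` → cut (S952, F728). Machine vertices: (262.35,66.82) → (255.72,91.57) → (237.60,109.69) → (212.85,116.32) → (188.10,109.69) → (169.98,91.57) → (163.35,66.82) → (169.98,42.07) → (188.10,23.95) → (212.85,17.32) → (237.60,23.95) → (255.72,42.07) → (262.35,66.82). Closed: final G1 returns to the first vertex.

**Shape 2** — `<path>` quadratic bezier, stroke `#ff0000` → score (S537, F2605). Control points (SVG): P0=(280.35,24.68), P1=(208.57,70.39), P2=(75.06,86.91); sampled at t=k/6. Machine vertices: (280.35,116.49) → (254.71,102.06) → (225.64,89.26) → (193.14,78.08) → (157.21,68.52) → (117.85,60.58) → (75.06,54.26). Open path.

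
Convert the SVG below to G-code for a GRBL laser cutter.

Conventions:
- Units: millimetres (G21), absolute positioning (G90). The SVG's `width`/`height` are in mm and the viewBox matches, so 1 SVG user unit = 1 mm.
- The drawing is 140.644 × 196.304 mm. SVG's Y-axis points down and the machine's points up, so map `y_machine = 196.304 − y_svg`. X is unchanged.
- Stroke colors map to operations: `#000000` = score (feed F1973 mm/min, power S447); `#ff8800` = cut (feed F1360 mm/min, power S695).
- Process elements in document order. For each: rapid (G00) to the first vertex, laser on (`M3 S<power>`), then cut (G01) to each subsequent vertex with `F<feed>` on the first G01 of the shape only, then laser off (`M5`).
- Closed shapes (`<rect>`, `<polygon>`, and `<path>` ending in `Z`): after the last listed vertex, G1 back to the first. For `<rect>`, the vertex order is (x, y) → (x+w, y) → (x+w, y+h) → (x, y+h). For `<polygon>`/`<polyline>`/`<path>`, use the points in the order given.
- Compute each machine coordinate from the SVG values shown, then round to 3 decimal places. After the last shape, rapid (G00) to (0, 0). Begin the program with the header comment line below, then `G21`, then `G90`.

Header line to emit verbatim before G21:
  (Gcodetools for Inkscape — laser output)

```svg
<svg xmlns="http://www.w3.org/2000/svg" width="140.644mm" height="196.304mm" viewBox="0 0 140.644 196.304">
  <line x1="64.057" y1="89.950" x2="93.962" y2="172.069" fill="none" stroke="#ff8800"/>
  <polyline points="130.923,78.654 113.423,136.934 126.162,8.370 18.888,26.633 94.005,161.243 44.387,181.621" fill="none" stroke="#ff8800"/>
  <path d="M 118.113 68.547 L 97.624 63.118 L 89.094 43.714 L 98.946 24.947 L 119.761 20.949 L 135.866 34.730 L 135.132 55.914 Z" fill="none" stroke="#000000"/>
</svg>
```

Since the viewBox matches the mm dimensions, user units are millimetres directly. The only transform is the Y-flip y_m = 196.304 − y_svg.

Shape 1 is a line segment drawn with `<line>`. Its stroke #ff8800 means cut at S695, F1360. After flipping Y the toolpath is (64.057,106.354) → (93.962,24.235).

Shape 2 is a open polyline drawn with `<polyline>`. Its stroke #ff8800 means cut at S695, F1360. After flipping Y the toolpath is (130.923,117.650) → (113.423,59.370) → (126.162,187.934) → (18.888,169.671) → (94.005,35.061) → (44.387,14.683).

Shape 3 is a regular polygon drawn with `<path>`. Its stroke #000000 means score at S447, F1973. After flipping Y the toolpath is (118.113,127.757) → (97.624,133.186) → (89.094,152.590) → (98.946,171.357) → (119.761,175.355) → (135.866,161.574) → (135.132,140.390) → (118.113,127.757), returning to the start.

(Gcodetools for Inkscape — laser output)
G21
G90
G00 X64.057 Y106.354
M3 S695
G01 X93.962 Y24.235 F1360
M5
G00 X130.923 Y117.650
M3 S695
G01 X113.423 Y59.370 F1360
G01 X126.162 Y187.934
G01 X18.888 Y169.671
G01 X94.005 Y35.061
G01 X44.387 Y14.683
M5
G00 X118.113 Y127.757
M3 S447
G01 X97.624 Y133.186 F1973
G01 X89.094 Y152.590
G01 X98.946 Y171.357
G01 X119.761 Y175.355
G01 X135.866 Y161.574
G01 X135.132 Y140.390
G01 X118.113 Y127.757
M5
G00 X0.000 Y0.000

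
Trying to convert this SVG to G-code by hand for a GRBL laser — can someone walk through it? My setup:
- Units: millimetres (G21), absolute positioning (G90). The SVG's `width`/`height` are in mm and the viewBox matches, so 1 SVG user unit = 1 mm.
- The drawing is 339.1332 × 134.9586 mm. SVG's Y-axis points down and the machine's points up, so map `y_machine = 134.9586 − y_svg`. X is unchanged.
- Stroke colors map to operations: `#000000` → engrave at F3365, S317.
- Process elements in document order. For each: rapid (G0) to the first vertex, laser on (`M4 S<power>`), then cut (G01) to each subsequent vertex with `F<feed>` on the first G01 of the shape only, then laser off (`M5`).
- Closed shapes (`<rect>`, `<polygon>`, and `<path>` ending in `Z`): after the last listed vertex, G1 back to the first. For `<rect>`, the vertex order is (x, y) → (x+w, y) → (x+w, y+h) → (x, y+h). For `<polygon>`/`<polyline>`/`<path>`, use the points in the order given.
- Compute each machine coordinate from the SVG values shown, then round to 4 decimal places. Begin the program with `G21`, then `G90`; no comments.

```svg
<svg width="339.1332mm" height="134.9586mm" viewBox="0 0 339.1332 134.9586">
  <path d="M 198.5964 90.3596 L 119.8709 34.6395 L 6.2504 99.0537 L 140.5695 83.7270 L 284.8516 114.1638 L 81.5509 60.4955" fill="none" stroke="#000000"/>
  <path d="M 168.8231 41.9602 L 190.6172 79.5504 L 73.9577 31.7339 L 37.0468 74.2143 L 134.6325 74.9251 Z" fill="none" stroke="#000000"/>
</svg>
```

G21
G90
G0 X198.5964 Y44.5990
M4 S317
G01 X119.8709 Y100.3191 F3365
G01 X6.2504 Y35.9049
G01 X140.5695 Y51.2316
G01 X284.8516 Y20.7948
G01 X81.5509 Y74.4631
M5
G0 X168.8231 Y92.9984
M4 S317
G01 X190.6172 Y55.4082 F3365
G01 X73.9577 Y103.2247
G01 X37.0468 Y60.7443
G01 X134.6325 Y60.0335
G01 X168.8231 Y92.9984
M5

Since the viewBox matches the mm dimensions, user units are millimetres directly. The only transform is the Y-flip y_m = 134.9586 − y_svg.

Shape 1 is a open polyline drawn with `<path>`. Its stroke #000000 means engrave at S317, F3365. After flipping Y the toolpath is (198.5964,44.5990) → (119.8709,100.3191) → (6.2504,35.9049) → (140.5695,51.2316) → (284.8516,20.7948) → (81.5509,74.4631).

Shape 2 is a closed polygon drawn with `<path>`. Its stroke #000000 means engrave at S317, F3365. After flipping Y the toolpath is (168.8231,92.9984) → (190.6172,55.4082) → (73.9577,103.2247) → (37.0468,60.7443) → (134.6325,60.0335) → (168.8231,92.9984), returning to the start.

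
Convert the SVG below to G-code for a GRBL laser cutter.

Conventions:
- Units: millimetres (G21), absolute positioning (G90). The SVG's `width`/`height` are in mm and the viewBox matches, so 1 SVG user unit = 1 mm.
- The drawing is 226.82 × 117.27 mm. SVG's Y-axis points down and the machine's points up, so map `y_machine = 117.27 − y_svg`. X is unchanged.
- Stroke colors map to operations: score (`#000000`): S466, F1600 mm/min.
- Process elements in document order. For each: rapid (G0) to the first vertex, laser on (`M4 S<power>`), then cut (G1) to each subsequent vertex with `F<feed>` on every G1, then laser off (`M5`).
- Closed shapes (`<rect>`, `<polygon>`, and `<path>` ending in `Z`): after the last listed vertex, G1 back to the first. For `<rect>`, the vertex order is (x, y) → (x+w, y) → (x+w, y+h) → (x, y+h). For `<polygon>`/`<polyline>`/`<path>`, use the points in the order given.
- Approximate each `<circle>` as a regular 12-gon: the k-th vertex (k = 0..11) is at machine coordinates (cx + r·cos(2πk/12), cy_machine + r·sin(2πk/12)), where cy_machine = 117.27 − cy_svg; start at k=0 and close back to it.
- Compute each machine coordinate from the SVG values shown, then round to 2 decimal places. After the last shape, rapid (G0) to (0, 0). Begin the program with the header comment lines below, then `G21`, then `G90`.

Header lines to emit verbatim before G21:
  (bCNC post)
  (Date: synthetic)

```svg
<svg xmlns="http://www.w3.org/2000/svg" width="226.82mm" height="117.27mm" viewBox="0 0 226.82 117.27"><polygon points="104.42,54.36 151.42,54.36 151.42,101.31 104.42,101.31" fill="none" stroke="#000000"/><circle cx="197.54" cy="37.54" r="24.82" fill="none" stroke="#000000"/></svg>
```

viewBox `0 0 226.82 117.27` with mm width/height → 1 unit = 1 mm. Flip: y_m = 117.27 − y_svg.

**Shape 1** — `<polygon>` rectangle, stroke `#000000` → score (S466, F1600). Machine vertices: (104.42,62.91) → (151.42,62.91) → (151.42,15.96) → (104.42,15.96) → (104.42,62.91). Closed: final G1 returns to the first vertex.

**Shape 2** — `<circle>` circle, stroke `#000000` → score (S466, F1600). Machine vertices: (222.36,79.73) → (219.03,92.14) → (209.95,101.22) → (197.54,104.55) → (185.13,101.22) → (176.05,92.14) → (172.72,79.73) → (176.05,67.32) → (185.13,58.24) → (197.54,54.91) → (209.95,58.24) → (219.03,67.32) → (222.36,79.73). Closed: final G1 returns to the first vertex.

(bCNC post)
(Date: synthetic)
G21
G90
G0 X104.42 Y62.91
M4 S466
G1 X151.42 Y62.91 F1600
G1 X151.42 Y15.96 F1600
G1 X104.42 Y15.96 F1600
G1 X104.42 Y62.91 F1600
M5
G0 X222.36 Y79.73
M4 S466
G1 X219.03 Y92.14 F1600
G1 X209.95 Y101.22 F1600
G1 X197.54 Y104.55 F1600
G1 X185.13 Y101.22 F1600
G1 X176.05 Y92.14 F1600
G1 X172.72 Y79.73 F1600
G1 X176.05 Y67.32 F1600
G1 X185.13 Y58.24 F1600
G1 X197.54 Y54.91 F1600
G1 X209.95 Y58.24 F1600
G1 X219.03 Y67.32 F1600
G1 X222.36 Y79.73 F1600
M5
G0 X0.00 Y0.00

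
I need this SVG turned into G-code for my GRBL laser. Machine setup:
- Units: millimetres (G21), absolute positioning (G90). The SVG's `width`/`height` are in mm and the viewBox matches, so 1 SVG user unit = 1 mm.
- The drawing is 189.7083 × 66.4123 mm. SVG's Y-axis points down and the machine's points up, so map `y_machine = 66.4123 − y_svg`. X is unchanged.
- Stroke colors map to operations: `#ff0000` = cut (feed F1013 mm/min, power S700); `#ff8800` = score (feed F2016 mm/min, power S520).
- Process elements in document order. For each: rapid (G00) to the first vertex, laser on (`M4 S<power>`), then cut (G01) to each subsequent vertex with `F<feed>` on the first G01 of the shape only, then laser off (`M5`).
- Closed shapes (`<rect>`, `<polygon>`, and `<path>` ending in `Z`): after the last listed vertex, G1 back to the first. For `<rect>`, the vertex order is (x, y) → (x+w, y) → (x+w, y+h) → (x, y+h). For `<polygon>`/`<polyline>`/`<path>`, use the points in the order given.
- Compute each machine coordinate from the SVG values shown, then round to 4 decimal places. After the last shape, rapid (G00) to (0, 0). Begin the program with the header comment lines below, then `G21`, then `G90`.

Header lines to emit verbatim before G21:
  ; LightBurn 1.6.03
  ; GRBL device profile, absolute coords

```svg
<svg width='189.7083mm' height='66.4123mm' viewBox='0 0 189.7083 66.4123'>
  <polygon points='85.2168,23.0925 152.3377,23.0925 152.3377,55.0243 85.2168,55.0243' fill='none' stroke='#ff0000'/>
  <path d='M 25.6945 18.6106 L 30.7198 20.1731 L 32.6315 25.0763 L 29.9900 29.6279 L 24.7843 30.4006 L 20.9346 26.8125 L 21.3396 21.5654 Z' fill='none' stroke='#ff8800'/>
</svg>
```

; LightBurn 1.6.03
; GRBL device profile, absolute coords
G21
G90
G00 X85.2168 Y43.3198
M4 S700
G01 X152.3377 Y43.3198 F1013
G01 X152.3377 Y11.3880
G01 X85.2168 Y11.3880
G01 X85.2168 Y43.3198
M5
G00 X25.6945 Y47.8017
M4 S520
G01 X30.7198 Y46.2392 F2016
G01 X32.6315 Y41.3360
G01 X29.9900 Y36.7844
G01 X24.7843 Y36.0117
G01 X20.9346 Y39.5998
G01 X21.3396 Y44.8469
G01 X25.6945 Y47.8017
M5
G00 X0.0000 Y0.0000

Since the viewBox matches the mm dimensions, user units are millimetres directly. The only transform is the Y-flip y_m = 66.4123 − y_svg.

Shape 1 is a rectangle drawn with `<polygon>`. Its stroke #ff0000 means cut at S700, F1013. After flipping Y the toolpath is (85.2168,43.3198) → (152.3377,43.3198) → (152.3377,11.3880) → (85.2168,11.3880) → (85.2168,43.3198), returning to the start.

Shape 2 is a regular polygon drawn with `<path>`. Its stroke #ff8800 means score at S520, F2016. After flipping Y the toolpath is (25.6945,47.8017) → (30.7198,46.2392) → (32.6315,41.3360) → (29.9900,36.7844) → (24.7843,36.0117) → (20.9346,39.5998) → (21.3396,44.8469) → (25.6945,47.8017), returning to the start.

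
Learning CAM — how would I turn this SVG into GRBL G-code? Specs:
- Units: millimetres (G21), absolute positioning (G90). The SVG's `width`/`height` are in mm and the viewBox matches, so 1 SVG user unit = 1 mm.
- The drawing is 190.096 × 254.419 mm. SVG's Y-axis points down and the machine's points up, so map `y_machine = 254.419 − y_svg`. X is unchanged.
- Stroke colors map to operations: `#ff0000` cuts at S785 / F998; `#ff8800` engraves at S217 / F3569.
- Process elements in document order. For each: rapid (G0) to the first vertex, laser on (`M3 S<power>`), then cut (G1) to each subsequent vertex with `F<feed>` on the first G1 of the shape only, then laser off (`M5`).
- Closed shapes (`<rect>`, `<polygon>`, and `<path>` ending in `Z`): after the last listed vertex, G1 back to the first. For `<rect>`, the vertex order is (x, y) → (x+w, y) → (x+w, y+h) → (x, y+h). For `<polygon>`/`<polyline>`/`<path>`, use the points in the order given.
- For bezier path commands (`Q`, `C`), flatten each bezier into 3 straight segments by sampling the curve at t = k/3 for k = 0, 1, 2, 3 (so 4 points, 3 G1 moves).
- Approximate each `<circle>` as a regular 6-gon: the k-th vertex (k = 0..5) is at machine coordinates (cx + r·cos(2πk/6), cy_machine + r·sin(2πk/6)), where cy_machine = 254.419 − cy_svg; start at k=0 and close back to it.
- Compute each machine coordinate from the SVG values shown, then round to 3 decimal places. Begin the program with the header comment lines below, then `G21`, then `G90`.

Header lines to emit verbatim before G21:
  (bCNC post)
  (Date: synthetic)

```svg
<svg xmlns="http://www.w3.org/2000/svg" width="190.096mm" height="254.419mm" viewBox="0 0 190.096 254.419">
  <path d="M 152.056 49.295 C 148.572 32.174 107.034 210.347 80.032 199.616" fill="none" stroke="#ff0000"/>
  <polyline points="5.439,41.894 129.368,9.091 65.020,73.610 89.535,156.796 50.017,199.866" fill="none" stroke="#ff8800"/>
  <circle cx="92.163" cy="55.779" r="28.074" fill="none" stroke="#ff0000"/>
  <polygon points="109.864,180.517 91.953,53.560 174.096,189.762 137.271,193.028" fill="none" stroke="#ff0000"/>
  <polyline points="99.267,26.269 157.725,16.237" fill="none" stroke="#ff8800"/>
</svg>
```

1 u = 1 mm; y_m = 254.419 − y.

[1] `<path>` cubic bezier, #ff0000→cut S785 F998: (152.056,205.124) → (137.835,171.377) → (109.932,92.810) → (80.032,54.803)

[2] `<polyline>` open polyline, #ff8800→engrave S217 F3569: (5.439,212.525) → (129.368,245.328) → (65.020,180.809) → (89.535,97.623) → (50.017,54.553)

[3] `<circle>` circle, #ff0000→cut S785 F998: (120.237,198.640) → (106.200,222.953) → (78.126,222.953) → (64.089,198.640) → (78.126,174.327) → (106.200,174.327) → (120.237,198.640) (closed)

[4] `<polygon>` closed polygon, #ff0000→cut S785 F998: (109.864,73.902) → (91.953,200.859) → (174.096,64.657) → (137.271,61.391) → (109.864,73.902) (closed)

[5] `<polyline>` line segment, #ff8800→engrave S217 F3569: (99.267,228.150) → (157.725,238.182)

(bCNC post)
(Date: synthetic)
G21
G90
G0 X152.056 Y205.124
M3 S785
G1 X137.835 Y171.377 F998
G1 X109.932 Y92.810
G1 X80.032 Y54.803
M5
G0 X5.439 Y212.525
M3 S217
G1 X129.368 Y245.328 F3569
G1 X65.020 Y180.809
G1 X89.535 Y97.623
G1 X50.017 Y54.553
M5
G0 X120.237 Y198.640
M3 S785
G1 X106.200 Y222.953 F998
G1 X78.126 Y222.953
G1 X64.089 Y198.640
G1 X78.126 Y174.327
G1 X106.200 Y174.327
G1 X120.237 Y198.640
M5
G0 X109.864 Y73.902
M3 S785
G1 X91.953 Y200.859 F998
G1 X174.096 Y64.657
G1 X137.271 Y61.391
G1 X109.864 Y73.902
M5
G0 X99.267 Y228.150
M3 S217
G1 X157.725 Y238.182 F3569
M5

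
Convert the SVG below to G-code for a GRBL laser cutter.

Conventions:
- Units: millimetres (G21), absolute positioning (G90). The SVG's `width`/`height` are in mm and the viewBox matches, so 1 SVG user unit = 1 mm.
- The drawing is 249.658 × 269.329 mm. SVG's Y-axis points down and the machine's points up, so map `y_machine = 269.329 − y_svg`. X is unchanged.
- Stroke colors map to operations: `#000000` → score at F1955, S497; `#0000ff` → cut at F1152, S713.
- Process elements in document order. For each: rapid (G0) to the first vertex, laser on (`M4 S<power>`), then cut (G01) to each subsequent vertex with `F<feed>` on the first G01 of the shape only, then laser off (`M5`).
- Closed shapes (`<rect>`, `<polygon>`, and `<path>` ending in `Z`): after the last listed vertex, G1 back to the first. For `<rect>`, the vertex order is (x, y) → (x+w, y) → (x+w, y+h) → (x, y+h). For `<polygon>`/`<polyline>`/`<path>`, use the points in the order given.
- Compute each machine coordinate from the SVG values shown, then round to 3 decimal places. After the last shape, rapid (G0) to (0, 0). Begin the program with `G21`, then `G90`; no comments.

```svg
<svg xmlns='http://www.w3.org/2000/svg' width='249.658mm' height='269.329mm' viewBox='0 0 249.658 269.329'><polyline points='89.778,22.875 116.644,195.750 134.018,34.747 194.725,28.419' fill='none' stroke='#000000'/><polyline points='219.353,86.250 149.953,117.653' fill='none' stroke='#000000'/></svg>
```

G21
G90
G0 X89.778 Y246.454
M4 S497
G01 X116.644 Y73.579 F1955
G01 X134.018 Y234.582
G01 X194.725 Y240.910
M5
G0 X219.353 Y183.079
M4 S497
G01 X149.953 Y151.676 F1955
M5
G0 X0.000 Y0.000

Since the viewBox matches the mm dimensions, user units are millimetres directly. The only transform is the Y-flip y_m = 269.329 − y_svg.

Shape 1 is a open polyline drawn with `<polyline>`. Its stroke #000000 means score at S497, F1955. After flipping Y the toolpath is (89.778,246.454) → (116.644,73.579) → (134.018,234.582) → (194.725,240.910).

Shape 2 is a line segment drawn with `<polyline>`. Its stroke #000000 means score at S497, F1955. After flipping Y the toolpath is (219.353,183.079) → (149.953,151.676).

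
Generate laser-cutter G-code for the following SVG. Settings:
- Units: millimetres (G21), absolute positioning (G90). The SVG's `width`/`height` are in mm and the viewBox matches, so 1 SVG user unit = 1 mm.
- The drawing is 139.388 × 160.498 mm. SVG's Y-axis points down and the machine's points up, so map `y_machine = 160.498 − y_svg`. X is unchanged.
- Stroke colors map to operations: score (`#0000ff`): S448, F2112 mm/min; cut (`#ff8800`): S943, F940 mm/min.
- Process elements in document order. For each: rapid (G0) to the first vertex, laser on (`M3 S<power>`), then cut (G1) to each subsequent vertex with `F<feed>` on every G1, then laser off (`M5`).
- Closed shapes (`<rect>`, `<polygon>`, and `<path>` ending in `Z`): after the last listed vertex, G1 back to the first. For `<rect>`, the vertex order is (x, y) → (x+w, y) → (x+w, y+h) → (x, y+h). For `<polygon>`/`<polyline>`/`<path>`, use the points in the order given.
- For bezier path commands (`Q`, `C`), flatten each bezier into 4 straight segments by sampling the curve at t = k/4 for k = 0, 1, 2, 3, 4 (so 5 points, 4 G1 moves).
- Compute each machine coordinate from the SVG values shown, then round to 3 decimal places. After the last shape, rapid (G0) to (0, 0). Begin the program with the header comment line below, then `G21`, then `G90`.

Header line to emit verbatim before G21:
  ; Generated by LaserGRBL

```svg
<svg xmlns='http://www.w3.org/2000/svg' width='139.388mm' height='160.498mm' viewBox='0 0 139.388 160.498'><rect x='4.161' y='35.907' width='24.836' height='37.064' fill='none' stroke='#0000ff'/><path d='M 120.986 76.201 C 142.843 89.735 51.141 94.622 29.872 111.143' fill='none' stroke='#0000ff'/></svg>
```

; Generated by LaserGRBL
G21
G90
G0 X4.161 Y124.591
M3 S448
G1 X28.997 Y124.591 F2112
G1 X28.997 Y87.527 F2112
G1 X4.161 Y87.527 F2112
G1 X4.161 Y124.591 F2112
M5
G0 X120.986 Y84.297
M3 S448
G1 X118.961 Y75.451 F2112
G1 X91.601 Y67.946 F2112
G1 X56.155 Y59.881 F2112
G1 X29.872 Y49.355 F2112
M5
G0 X0.000 Y0.000

Since the viewBox matches the mm dimensions, user units are millimetres directly. The only transform is the Y-flip y_m = 160.498 − y_svg.

Shape 1 is a rectangle drawn with `<rect>`. Its stroke #0000ff means score at S448, F2112. After flipping Y the toolpath is (4.161,124.591) → (28.997,124.591) → (28.997,87.527) → (4.161,87.527) → (4.161,124.591), returning to the start.

Shape 2 is a cubic bezier drawn with `<path>`. Its stroke #0000ff means score at S448, F2112. After flipping Y the toolpath is (120.986,84.297) → (118.961,75.451) → (91.601,67.946) → (56.155,59.881) → (29.872,49.355).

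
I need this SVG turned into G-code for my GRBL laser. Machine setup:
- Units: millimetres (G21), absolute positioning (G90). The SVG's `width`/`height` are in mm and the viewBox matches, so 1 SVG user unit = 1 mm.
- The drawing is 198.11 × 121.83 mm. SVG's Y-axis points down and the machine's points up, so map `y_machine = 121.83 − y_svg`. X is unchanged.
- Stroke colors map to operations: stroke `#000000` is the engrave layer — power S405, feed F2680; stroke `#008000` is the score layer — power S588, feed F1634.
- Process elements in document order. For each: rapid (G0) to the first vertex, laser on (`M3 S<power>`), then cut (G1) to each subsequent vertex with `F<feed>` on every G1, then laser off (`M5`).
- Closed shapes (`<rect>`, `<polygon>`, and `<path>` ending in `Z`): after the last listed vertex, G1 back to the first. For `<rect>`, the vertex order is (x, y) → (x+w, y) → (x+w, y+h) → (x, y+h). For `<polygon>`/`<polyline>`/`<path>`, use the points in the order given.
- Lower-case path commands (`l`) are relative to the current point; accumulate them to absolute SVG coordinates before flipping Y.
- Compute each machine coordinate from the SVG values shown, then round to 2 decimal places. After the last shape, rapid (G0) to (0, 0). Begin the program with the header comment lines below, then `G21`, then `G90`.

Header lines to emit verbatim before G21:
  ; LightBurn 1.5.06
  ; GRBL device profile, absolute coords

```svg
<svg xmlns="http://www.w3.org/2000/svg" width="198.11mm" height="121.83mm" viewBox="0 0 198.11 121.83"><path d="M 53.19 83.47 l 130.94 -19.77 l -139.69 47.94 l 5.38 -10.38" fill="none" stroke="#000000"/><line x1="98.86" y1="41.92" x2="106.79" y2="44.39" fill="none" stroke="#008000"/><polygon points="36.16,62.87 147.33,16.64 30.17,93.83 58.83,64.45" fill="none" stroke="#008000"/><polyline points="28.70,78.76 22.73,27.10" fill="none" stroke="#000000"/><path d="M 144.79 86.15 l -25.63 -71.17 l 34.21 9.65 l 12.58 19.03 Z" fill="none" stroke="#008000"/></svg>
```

1 u = 1 mm; y_m = 121.83 − y.

[1] `<path>` open polyline, #000000→engrave S405 F2680: (53.19,38.36) → (184.13,58.13) → (44.44,10.19) → (49.82,20.57)

[2] `<line>` line segment, #008000→score S588 F1634: (98.86,79.91) → (106.79,77.44)

[3] `<polygon>` closed polygon, #008000→score S588 F1634: (36.16,58.96) → (147.33,105.19) → (30.17,28.00) → (58.83,57.38) → (36.16,58.96) (closed)

[4] `<polyline>` line segment, #000000→engrave S405 F2680: (28.70,43.07) → (22.73,94.73)

[5] `<path>` closed polygon, #008000→score S588 F1634: (144.79,35.68) → (119.16,106.85) → (153.37,97.20) → (165.95,78.17) → (144.79,35.68) (closed)

; LightBurn 1.5.06
; GRBL device profile, absolute coords
G21
G90
G0 X53.19 Y38.36
M3 S405
G1 X184.13 Y58.13 F2680
G1 X44.44 Y10.19 F2680
G1 X49.82 Y20.57 F2680
M5
G0 X98.86 Y79.91
M3 S588
G1 X106.79 Y77.44 F1634
M5
G0 X36.16 Y58.96
M3 S588
G1 X147.33 Y105.19 F1634
G1 X30.17 Y28.00 F1634
G1 X58.83 Y57.38 F1634
G1 X36.16 Y58.96 F1634
M5
G0 X28.70 Y43.07
M3 S405
G1 X22.73 Y94.73 F2680
M5
G0 X144.79 Y35.68
M3 S588
G1 X119.16 Y106.85 F1634
G1 X153.37 Y97.20 F1634
G1 X165.95 Y78.17 F1634
G1 X144.79 Y35.68 F1634
M5
G0 X0.00 Y0.00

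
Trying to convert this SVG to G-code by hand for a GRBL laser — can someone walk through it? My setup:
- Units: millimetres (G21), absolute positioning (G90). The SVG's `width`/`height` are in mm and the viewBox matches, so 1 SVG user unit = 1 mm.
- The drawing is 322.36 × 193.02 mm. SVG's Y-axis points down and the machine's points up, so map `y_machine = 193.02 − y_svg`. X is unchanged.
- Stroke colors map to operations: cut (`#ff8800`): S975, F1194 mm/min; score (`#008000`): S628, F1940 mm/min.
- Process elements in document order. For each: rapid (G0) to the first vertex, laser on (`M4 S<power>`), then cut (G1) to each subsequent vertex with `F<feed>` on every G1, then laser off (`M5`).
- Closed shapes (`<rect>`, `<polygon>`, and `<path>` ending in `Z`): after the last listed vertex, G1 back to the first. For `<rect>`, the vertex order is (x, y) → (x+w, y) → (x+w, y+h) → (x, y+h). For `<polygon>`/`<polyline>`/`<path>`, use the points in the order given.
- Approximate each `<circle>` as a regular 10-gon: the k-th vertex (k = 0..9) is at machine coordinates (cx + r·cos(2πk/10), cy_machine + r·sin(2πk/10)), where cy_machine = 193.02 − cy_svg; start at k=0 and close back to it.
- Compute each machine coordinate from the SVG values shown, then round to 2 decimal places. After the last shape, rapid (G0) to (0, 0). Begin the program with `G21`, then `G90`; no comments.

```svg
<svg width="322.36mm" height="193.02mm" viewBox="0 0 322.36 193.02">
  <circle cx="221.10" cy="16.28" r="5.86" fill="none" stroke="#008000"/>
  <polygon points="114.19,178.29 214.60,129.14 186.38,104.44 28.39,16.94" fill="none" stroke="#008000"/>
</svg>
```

viewBox `0 0 322.36 193.02` with mm width/height → 1 unit = 1 mm. Flip: y_m = 193.02 − y_svg.

**Shape 1** — `<circle>` circle, stroke `#008000` → score (S628, F1940). Machine vertices: (226.96,176.74) → (225.84,180.18) → (222.91,182.31) → (219.29,182.31) → (216.36,180.18) → (215.24,176.74) → (216.36,173.30) → (219.29,171.17) → (222.91,171.17) → (225.84,173.30) → (226.96,176.74). Closed: final G1 returns to the first vertex.

**Shape 2** — `<polygon>` closed polygon, stroke `#008000` → score (S628, F1940). Machine vertices: (114.19,14.73) → (214.60,63.88) → (186.38,88.58) → (28.39,176.08) → (114.19,14.73). Closed: final G1 returns to the first vertex.

G21
G90
G0 X226.96 Y176.74
M4 S628
G1 X225.84 Y180.18 F1940
G1 X222.91 Y182.31 F1940
G1 X219.29 Y182.31 F1940
G1 X216.36 Y180.18 F1940
G1 X215.24 Y176.74 F1940
G1 X216.36 Y173.30 F1940
G1 X219.29 Y171.17 F1940
G1 X222.91 Y171.17 F1940
G1 X225.84 Y173.30 F1940
G1 X226.96 Y176.74 F1940
M5
G0 X114.19 Y14.73
M4 S628
G1 X214.60 Y63.88 F1940
G1 X186.38 Y88.58 F1940
G1 X28.39 Y176.08 F1940
G1 X114.19 Y14.73 F1940
M5
G0 X0.00 Y0.00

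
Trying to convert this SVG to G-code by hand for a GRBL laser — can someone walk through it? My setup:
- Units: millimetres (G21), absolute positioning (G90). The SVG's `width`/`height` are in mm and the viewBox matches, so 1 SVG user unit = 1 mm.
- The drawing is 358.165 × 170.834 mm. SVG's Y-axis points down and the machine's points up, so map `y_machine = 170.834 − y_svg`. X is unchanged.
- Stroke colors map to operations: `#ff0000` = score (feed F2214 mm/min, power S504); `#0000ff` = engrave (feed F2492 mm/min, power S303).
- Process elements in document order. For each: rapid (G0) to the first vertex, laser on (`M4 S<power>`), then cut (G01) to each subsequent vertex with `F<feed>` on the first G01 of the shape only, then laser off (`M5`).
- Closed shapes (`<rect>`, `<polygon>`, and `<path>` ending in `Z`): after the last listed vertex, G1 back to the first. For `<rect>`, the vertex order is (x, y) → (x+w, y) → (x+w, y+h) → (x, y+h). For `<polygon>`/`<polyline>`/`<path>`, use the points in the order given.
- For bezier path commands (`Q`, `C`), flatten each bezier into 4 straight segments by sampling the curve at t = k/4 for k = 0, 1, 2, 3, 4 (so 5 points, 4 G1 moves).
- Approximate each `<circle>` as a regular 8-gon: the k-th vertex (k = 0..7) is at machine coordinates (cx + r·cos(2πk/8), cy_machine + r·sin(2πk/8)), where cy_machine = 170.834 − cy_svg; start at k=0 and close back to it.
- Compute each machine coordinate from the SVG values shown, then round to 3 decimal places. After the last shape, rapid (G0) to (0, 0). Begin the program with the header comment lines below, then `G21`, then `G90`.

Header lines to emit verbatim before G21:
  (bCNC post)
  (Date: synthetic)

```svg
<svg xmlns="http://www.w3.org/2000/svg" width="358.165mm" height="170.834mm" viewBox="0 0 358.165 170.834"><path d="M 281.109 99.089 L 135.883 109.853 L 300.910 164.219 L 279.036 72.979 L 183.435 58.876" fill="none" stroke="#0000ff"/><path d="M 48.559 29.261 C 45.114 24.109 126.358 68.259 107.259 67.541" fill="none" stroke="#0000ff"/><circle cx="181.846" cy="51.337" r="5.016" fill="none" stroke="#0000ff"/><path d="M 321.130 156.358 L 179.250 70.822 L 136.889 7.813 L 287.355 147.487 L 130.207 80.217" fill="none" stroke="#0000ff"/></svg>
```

(bCNC post)
(Date: synthetic)
G21
G90
G0 X281.109 Y71.745
M4 S303
G01 X135.883 Y60.981 F2492
G01 X300.910 Y6.615
G01 X279.036 Y97.855
G01 X183.435 Y111.958
M5
G0 X48.559 Y141.573
M4 S303
G01 X58.963 Y137.664 F2492
G01 X83.779 Y124.096
G01 X105.660 Y109.696
G01 X107.259 Y103.293
M5
G0 X186.862 Y119.497
M4 S303
G01 X185.393 Y123.044 F2492
G01 X181.846 Y124.513
G01 X178.299 Y123.044
G01 X176.830 Y119.497
G01 X178.299 Y115.950
G01 X181.846 Y114.481
G01 X185.393 Y115.950
G01 X186.862 Y119.497
M5
G0 X321.130 Y14.476
M4 S303
G01 X179.250 Y100.012 F2492
G01 X136.889 Y163.021
G01 X287.355 Y23.347
G01 X130.207 Y90.617
M5
G0 X0.000 Y0.000

Since the viewBox matches the mm dimensions, user units are millimetres directly. The only transform is the Y-flip y_m = 170.834 − y_svg.

Shape 1 is a open polyline drawn with `<path>`. Its stroke #0000ff means engrave at S303, F2492. After flipping Y the toolpath is (281.109,71.745) → (135.883,60.981) → (300.910,6.615) → (279.036,97.855) → (183.435,111.958).

Shape 2 is a cubic bezier drawn with `<path>`. Its stroke #0000ff means engrave at S303, F2492. After flipping Y the toolpath is (48.559,141.573) → (58.963,137.664) → (83.779,124.096) → (105.660,109.696) → (107.259,103.293).

Shape 3 is a circle drawn with `<circle>`. Its stroke #0000ff means engrave at S303, F2492. After flipping Y the toolpath is (186.862,119.497) → (185.393,123.044) → (181.846,124.513) → (178.299,123.044) → (176.830,119.497) → (178.299,115.950) → (181.846,114.481) → (185.393,115.950) → (186.862,119.497), returning to the start.

Shape 4 is a open polyline drawn with `<path>`. Its stroke #0000ff means engrave at S303, F2492. After flipping Y the toolpath is (321.130,14.476) → (179.250,100.012) → (136.889,163.021) → (287.355,23.347) → (130.207,90.617).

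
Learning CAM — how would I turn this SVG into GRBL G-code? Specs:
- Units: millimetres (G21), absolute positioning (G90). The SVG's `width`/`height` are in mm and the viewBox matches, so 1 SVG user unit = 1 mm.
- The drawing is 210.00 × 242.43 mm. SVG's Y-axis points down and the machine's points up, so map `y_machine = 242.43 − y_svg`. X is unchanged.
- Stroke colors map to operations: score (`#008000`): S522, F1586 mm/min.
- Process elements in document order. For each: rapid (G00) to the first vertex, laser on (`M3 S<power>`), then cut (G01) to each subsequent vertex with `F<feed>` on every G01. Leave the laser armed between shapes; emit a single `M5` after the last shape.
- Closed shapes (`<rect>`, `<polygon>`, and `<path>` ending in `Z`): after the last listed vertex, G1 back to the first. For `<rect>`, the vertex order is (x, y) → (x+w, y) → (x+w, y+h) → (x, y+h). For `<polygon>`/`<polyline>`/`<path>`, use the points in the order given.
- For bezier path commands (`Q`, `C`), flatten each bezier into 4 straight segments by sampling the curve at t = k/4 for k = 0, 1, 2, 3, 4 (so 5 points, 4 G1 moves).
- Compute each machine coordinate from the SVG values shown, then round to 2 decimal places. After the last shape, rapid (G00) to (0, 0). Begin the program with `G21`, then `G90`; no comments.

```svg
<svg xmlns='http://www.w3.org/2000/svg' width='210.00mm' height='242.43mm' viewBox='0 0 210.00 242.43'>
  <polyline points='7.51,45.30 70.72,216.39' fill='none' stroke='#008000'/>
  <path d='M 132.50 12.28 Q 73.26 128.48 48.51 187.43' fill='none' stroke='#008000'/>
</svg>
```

G21
G90
G00 X7.51 Y197.13
M3 S522
G01 X70.72 Y26.04 F1586
G00 X132.50 Y230.15
M3 S522
G01 X105.04 Y175.63 F1586
G01 X81.88 Y128.26 F1586
G01 X63.04 Y88.05 F1586
G01 X48.51 Y55.00 F1586
M5
G00 X0.00 Y0.00

1 u = 1 mm; y_m = 242.43 − y.

[1] `<polyline>` line segment, #008000→score S522 F1586: (7.51,197.13) → (70.72,26.04)

[2] `<path>` quadratic bezier, #008000→score S522 F1586: (132.50,230.15) → (105.04,175.63) → (81.88,128.26) → (63.04,88.05) → (48.51,55.00)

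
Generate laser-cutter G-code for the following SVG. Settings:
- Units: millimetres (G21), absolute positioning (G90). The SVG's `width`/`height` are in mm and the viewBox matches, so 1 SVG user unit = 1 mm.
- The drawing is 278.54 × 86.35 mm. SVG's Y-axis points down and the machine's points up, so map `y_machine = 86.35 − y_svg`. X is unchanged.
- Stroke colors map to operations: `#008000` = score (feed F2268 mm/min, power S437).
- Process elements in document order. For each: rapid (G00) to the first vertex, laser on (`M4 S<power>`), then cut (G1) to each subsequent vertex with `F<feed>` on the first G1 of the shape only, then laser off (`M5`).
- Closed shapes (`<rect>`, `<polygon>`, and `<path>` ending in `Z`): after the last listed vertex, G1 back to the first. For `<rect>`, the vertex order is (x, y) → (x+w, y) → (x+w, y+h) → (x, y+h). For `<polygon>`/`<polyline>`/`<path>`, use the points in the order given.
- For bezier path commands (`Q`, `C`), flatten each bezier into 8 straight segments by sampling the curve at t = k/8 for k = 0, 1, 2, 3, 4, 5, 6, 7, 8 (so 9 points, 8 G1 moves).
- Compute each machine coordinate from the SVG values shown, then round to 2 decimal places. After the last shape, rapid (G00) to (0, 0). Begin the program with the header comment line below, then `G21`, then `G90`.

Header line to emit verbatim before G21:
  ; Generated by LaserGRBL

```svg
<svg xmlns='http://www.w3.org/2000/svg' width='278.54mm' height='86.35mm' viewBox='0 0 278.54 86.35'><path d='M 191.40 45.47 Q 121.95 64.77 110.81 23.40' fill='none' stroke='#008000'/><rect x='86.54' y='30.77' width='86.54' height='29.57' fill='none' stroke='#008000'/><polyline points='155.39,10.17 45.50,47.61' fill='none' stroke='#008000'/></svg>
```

; Generated by LaserGRBL
G21
G90
G00 X191.40 Y40.88
M4 S437
G1 X174.95 Y37.00 F2268
G1 X160.32 Y35.02
G1 X147.51 Y34.94
G1 X136.53 Y36.75
G1 X127.36 Y40.45
G1 X120.02 Y46.06
G1 X114.51 Y53.56
G1 X110.81 Y62.95
M5
G00 X86.54 Y55.58
M4 S437
G1 X173.08 Y55.58 F2268
G1 X173.08 Y26.01
G1 X86.54 Y26.01
G1 X86.54 Y55.58
M5
G00 X155.39 Y76.18
M4 S437
G1 X45.50 Y38.74 F2268
M5
G00 X0.00 Y0.00

Since the viewBox matches the mm dimensions, user units are millimetres directly. The only transform is the Y-flip y_m = 86.35 − y_svg.

Shape 1 is a quadratic bezier drawn with `<path>`. Its stroke #008000 means score at S437, F2268. After flipping Y the toolpath is (191.40,40.88) → (174.95,37.00) → (160.32,35.02) → (147.51,34.94) → (136.53,36.75) → (127.36,40.45) → (120.02,46.06) → (114.51,53.56) → (110.81,62.95).

Shape 2 is a rectangle drawn with `<rect>`. Its stroke #008000 means score at S437, F2268. After flipping Y the toolpath is (86.54,55.58) → (173.08,55.58) → (173.08,26.01) → (86.54,26.01) → (86.54,55.58), returning to the start.

Shape 3 is a line segment drawn with `<polyline>`. Its stroke #008000 means score at S437, F2268. After flipping Y the toolpath is (155.39,76.18) → (45.50,38.74).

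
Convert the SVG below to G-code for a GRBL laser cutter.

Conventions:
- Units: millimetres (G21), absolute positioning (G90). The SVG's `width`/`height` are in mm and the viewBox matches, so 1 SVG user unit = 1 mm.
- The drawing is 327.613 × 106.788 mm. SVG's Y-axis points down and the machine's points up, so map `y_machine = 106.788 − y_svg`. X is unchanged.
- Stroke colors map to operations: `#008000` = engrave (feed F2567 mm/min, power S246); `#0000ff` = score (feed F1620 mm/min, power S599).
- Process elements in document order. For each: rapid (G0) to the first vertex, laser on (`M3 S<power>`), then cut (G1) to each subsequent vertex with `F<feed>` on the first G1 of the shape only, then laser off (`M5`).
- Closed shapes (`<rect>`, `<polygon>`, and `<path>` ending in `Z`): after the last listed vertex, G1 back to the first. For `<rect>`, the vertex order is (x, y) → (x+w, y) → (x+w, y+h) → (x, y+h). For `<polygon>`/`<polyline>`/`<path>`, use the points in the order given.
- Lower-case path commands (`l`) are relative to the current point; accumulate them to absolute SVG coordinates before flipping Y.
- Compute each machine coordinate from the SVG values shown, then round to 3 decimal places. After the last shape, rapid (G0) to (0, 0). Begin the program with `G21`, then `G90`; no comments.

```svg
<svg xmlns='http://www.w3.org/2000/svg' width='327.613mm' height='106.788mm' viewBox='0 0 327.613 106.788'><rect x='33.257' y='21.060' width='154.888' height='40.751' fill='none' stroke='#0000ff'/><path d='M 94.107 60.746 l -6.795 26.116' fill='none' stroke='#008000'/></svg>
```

viewBox `0 0 327.613 106.788` with mm width/height → 1 unit = 1 mm. Flip: y_m = 106.788 − y_svg.

**Shape 1** — `<rect>` rectangle, stroke `#0000ff` → score (S599, F1620). Machine vertices: (33.257,85.728) → (188.145,85.728) → (188.145,44.977) → (33.257,44.977) → (33.257,85.728). Closed: final G1 returns to the first vertex.

**Shape 2** — `<path>` line segment, stroke `#008000` → engrave (S246, F2567). Machine vertices: (94.107,46.042) → (87.312,19.926). Open path.

G21
G90
G0 X33.257 Y85.728
M3 S599
G1 X188.145 Y85.728 F1620
G1 X188.145 Y44.977
G1 X33.257 Y44.977
G1 X33.257 Y85.728
M5
G0 X94.107 Y46.042
M3 S246
G1 X87.312 Y19.926 F2567
M5
G0 X0.000 Y0.000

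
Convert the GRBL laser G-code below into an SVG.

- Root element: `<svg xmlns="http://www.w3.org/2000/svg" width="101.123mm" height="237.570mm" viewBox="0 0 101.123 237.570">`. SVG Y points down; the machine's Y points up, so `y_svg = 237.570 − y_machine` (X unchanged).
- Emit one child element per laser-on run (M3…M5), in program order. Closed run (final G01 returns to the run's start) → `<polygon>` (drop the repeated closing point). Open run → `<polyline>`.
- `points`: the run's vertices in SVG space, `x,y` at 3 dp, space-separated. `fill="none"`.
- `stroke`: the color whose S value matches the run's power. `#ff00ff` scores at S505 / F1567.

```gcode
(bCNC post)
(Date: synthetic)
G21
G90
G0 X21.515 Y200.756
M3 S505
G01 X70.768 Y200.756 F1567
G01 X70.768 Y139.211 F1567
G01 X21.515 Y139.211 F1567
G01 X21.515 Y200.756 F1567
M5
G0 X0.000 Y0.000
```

Machine Y-up, SVG Y-down with viewBox height 237.570, so y_svg = 237.570 − y_machine; X carries over. Every run uses S505, so all elements get stroke `#ff00ff` (score).

Run 1: The run returns to its start, so emit a `<polygon>` with points (Y-flipped): 21.515,36.814 70.768,36.814 70.768,98.359 21.515,98.359.

<svg xmlns="http://www.w3.org/2000/svg" width="101.123mm" height="237.570mm" viewBox="0 0 101.123 237.570">
  <polygon points="21.515,36.814 70.768,36.814 70.768,98.359 21.515,98.359" fill="none" stroke="#ff00ff"/>
</svg>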